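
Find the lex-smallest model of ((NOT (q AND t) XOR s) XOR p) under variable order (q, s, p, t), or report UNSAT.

q=0, s=0, p=0, t=0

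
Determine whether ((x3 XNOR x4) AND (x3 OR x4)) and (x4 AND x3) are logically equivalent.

Yes, they are equivalent — the two output columns agree on all 4 assignments:
x4 | x3 | Expression 1 | Expression 2
-------------------------------------
0 | 0 | 0 | 0
0 | 1 | 0 | 0
1 | 0 | 0 | 0
1 | 1 | 1 | 1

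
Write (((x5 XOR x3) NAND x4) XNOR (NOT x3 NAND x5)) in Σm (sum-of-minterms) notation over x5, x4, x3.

Σm(0, 1, 2, 5, 6, 7) = (NOT x5 AND NOT x4 AND NOT x3) OR (NOT x5 AND NOT x4 AND x3) OR (NOT x5 AND x4 AND NOT x3) OR (x5 AND NOT x4 AND x3) OR (x5 AND x4 AND NOT x3) OR (x5 AND x4 AND x3)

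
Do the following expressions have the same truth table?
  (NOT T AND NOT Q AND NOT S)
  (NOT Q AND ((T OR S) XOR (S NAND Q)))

Yes, they are equivalent — the two output columns agree on all 8 assignments:
T | Q | S | Expression 1 | Expression 2
---------------------------------------
0 | 0 | 0 | 1 | 1
0 | 0 | 1 | 0 | 0
0 | 1 | 0 | 0 | 0
0 | 1 | 1 | 0 | 0
1 | 0 | 0 | 0 | 0
1 | 0 | 1 | 0 | 0
1 | 1 | 0 | 0 | 0
1 | 1 | 1 | 0 | 0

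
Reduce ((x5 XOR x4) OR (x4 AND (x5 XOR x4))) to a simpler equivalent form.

By absorption (E OR (E AND v) = E):
= (x5 XOR x4)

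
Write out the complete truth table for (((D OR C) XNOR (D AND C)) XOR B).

D | B | C | Output
------------------
0 | 0 | 0 | 1
0 | 0 | 1 | 0
0 | 1 | 0 | 0
0 | 1 | 1 | 1
1 | 0 | 0 | 0
1 | 0 | 1 | 1
1 | 1 | 0 | 1
1 | 1 | 1 | 0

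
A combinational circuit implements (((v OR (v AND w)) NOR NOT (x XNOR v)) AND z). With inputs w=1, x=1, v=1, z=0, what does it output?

Substituting: (((1 OR (1 AND 1)) NOR NOT (1 XNOR 1)) AND 0)
= 0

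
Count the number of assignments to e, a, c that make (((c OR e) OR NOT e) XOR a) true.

Satisfying assignments: (0,0,0), (0,0,1), (1,0,0), (1,0,1)
Count: 4 out of 8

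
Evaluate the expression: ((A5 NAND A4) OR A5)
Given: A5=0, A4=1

Substituting: ((0 NAND 1) OR 0)
= 1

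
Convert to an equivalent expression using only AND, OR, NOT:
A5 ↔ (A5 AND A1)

(A5 AND (A5 AND A1)) OR (NOT A5 AND NOT (A5 AND A1))
(Biconditional = both true or both false)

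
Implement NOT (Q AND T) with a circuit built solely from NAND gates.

(((Q NAND T) NAND (Q NAND T)) NAND ((Q NAND T) NAND (Q NAND T)))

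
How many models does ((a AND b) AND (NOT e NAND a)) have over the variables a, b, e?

Satisfying assignments: (1,1,1)
Count: 1 out of 8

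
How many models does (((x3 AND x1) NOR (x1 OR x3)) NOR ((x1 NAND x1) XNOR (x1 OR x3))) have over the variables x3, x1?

Satisfying assignments: (0,1), (1,1)
Count: 2 out of 4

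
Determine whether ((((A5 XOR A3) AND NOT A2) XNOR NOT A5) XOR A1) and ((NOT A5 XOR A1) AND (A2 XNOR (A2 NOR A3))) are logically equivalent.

No. Counterexample: with A5=0, A1=1, A3=0, A2=0, Expression 1 = 1 but Expression 2 = 0.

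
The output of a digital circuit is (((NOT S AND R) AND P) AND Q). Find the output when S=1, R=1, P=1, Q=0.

Substituting: (((NOT 1 AND 1) AND 1) AND 0)
= 0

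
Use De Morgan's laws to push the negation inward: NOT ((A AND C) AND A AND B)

NOT (A AND C) OR NOT A OR NOT B
De Morgan's: NOT(AND of terms) = OR of negations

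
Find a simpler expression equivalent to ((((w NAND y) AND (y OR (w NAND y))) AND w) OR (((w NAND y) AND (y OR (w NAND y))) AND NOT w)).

By distribution ((E AND v) OR (E AND NOT v) = E) then absorption (E AND (E OR v) = E):
= (w NAND y)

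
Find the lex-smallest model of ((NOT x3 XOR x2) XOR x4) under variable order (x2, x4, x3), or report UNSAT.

x2=0, x4=0, x3=0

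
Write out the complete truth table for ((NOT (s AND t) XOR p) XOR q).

s | t | p | q | Output
----------------------
0 | 0 | 0 | 0 | 1
0 | 0 | 0 | 1 | 0
0 | 0 | 1 | 0 | 0
0 | 0 | 1 | 1 | 1
0 | 1 | 0 | 0 | 1
0 | 1 | 0 | 1 | 0
0 | 1 | 1 | 0 | 0
0 | 1 | 1 | 1 | 1
1 | 0 | 0 | 0 | 1
1 | 0 | 0 | 1 | 0
1 | 0 | 1 | 0 | 0
1 | 0 | 1 | 1 | 1
1 | 1 | 0 | 0 | 0
1 | 1 | 0 | 1 | 1
1 | 1 | 1 | 0 | 1
1 | 1 | 1 | 1 | 0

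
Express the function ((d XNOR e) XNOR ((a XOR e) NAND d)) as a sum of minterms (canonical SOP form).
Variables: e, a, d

Σm(0, 2, 3, 7) = (NOT e AND NOT a AND NOT d) OR (NOT e AND a AND NOT d) OR (NOT e AND a AND d) OR (e AND a AND d)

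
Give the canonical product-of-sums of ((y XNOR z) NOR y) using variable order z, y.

ΠM(0, 1, 3) = (z OR y) AND (z OR NOT y) AND (NOT z OR NOT y)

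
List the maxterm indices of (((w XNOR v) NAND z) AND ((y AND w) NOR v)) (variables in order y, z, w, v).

ΠM(1, 3, 4, 5, 7, 9, 10, 11, 12, 13, 14, 15) = (y OR z OR w OR NOT v) AND (y OR z OR NOT w OR NOT v) AND (y OR NOT z OR w OR v) AND (y OR NOT z OR w OR NOT v) AND (y OR NOT z OR NOT w OR NOT v) AND (NOT y OR z OR w OR NOT v) AND (NOT y OR z OR NOT w OR v) AND (NOT y OR z OR NOT w OR NOT v) AND (NOT y OR NOT z OR w OR v) AND (NOT y OR NOT z OR w OR NOT v) AND (NOT y OR NOT z OR NOT w OR v) AND (NOT y OR NOT z OR NOT w OR NOT v)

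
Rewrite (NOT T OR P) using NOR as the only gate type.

(((T NOR T) NOR P) NOR ((T NOR T) NOR P))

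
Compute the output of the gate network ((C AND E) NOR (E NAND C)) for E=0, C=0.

Substituting: ((0 AND 0) NOR (0 NAND 0))
= 0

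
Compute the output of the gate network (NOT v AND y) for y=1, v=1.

Substituting: (NOT 1 AND 1)
= 0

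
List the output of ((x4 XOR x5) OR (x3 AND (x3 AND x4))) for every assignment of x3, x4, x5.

x3 | x4 | x5 | Output
---------------------
0 | 0 | 0 | 0
0 | 0 | 1 | 1
0 | 1 | 0 | 1
0 | 1 | 1 | 0
1 | 0 | 0 | 0
1 | 0 | 1 | 1
1 | 1 | 0 | 1
1 | 1 | 1 | 1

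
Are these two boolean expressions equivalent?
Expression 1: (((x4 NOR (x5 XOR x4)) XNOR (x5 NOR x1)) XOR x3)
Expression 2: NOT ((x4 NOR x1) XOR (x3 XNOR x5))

No. Counterexample: with x1=0, x3=0, x4=0, x5=1, Expression 1 = 1 but Expression 2 = 0.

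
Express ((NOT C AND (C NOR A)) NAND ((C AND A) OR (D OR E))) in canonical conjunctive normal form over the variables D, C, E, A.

(D OR C OR NOT E OR A) AND (NOT D OR C OR E OR A) AND (NOT D OR C OR NOT E OR A)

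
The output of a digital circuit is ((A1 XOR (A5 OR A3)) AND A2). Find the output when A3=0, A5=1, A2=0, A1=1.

Substituting: ((1 XOR (1 OR 0)) AND 0)
= 0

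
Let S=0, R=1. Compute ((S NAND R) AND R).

Substituting: ((0 NAND 1) AND 1)
= 1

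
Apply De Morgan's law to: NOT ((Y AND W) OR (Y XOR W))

NOT (Y AND W) AND NOT (Y XOR W)
De Morgan's: NOT(OR of terms) = AND of negations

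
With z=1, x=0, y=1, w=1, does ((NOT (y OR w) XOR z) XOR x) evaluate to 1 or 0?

Substituting: ((NOT (1 OR 1) XOR 1) XOR 0)
= 1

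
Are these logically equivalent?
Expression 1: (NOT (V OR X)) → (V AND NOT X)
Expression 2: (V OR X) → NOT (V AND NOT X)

No, Inverse is not equivalent to original (counterexample: V=0, X=0)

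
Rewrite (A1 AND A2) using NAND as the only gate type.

((A1 NAND A2) NAND (A1 NAND A2))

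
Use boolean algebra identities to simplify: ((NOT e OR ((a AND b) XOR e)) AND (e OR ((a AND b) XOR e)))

By distribution ((E OR v) AND (E OR NOT v) = E):
= ((a AND b) XOR e)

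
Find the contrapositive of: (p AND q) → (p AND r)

Contrapositive: NOT (p AND r) → NOT (p AND q)
Note: A statement and its contrapositive are logically equivalent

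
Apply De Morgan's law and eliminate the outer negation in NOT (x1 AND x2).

NOT x1 OR NOT x2
De Morgan's: NOT(AND of terms) = OR of negations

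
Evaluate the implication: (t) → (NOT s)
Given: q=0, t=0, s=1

Antecedent (t) = 0; consequent (NOT s) = 0.
0 → 0 = 1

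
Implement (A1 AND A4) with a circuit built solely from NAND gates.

((A1 NAND A4) NAND (A1 NAND A4))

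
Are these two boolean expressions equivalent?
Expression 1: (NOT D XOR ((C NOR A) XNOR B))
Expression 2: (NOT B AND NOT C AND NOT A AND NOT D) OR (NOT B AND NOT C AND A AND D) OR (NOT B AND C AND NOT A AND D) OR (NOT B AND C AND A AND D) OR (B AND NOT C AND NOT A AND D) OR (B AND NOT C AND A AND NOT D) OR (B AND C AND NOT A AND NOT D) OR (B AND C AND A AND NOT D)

Yes, they are equivalent — the two output columns agree on all 16 assignments:
B | C | A | D | Expression 1 | Expression 2
-------------------------------------------
0 | 0 | 0 | 0 | 1 | 1
0 | 0 | 0 | 1 | 0 | 0
0 | 0 | 1 | 0 | 0 | 0
0 | 0 | 1 | 1 | 1 | 1
0 | 1 | 0 | 0 | 0 | 0
0 | 1 | 0 | 1 | 1 | 1
0 | 1 | 1 | 0 | 0 | 0
0 | 1 | 1 | 1 | 1 | 1
1 | 0 | 0 | 0 | 0 | 0
1 | 0 | 0 | 1 | 1 | 1
1 | 0 | 1 | 0 | 1 | 1
1 | 0 | 1 | 1 | 0 | 0
1 | 1 | 0 | 0 | 1 | 1
1 | 1 | 0 | 1 | 0 | 0
1 | 1 | 1 | 0 | 1 | 1
1 | 1 | 1 | 1 | 0 | 0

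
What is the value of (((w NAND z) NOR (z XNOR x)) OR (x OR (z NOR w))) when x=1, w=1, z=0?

Substituting: (((1 NAND 0) NOR (0 XNOR 1)) OR (1 OR (0 NOR 1)))
= 1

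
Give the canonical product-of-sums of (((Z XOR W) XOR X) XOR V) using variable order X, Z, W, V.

ΠM(0, 3, 5, 6, 9, 10, 12, 15) = (X OR Z OR W OR V) AND (X OR Z OR NOT W OR NOT V) AND (X OR NOT Z OR W OR NOT V) AND (X OR NOT Z OR NOT W OR V) AND (NOT X OR Z OR W OR NOT V) AND (NOT X OR Z OR NOT W OR V) AND (NOT X OR NOT Z OR W OR V) AND (NOT X OR NOT Z OR NOT W OR NOT V)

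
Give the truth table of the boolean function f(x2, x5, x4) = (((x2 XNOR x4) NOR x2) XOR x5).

x2 | x5 | x4 | Output
---------------------
0 | 0 | 0 | 0
0 | 0 | 1 | 1
0 | 1 | 0 | 1
0 | 1 | 1 | 0
1 | 0 | 0 | 0
1 | 0 | 1 | 0
1 | 1 | 0 | 1
1 | 1 | 1 | 1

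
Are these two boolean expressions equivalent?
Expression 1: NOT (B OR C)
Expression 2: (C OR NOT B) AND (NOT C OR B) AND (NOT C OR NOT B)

Yes, they are equivalent — the two output columns agree on all 4 assignments:
C | B | Expression 1 | Expression 2
-----------------------------------
0 | 0 | 1 | 1
0 | 1 | 0 | 0
1 | 0 | 0 | 0
1 | 1 | 0 | 0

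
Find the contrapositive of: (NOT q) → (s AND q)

Contrapositive: NOT (s AND q) → q
Note: A statement and its contrapositive are logically equivalent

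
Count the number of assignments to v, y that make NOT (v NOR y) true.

Satisfying assignments: (0,1), (1,0), (1,1)
Count: 3 out of 4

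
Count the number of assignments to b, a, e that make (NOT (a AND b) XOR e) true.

Satisfying assignments: (0,0,0), (0,1,0), (1,0,0), (1,1,1)
Count: 4 out of 8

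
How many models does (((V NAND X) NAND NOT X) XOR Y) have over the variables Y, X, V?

Satisfying assignments: (0,1,0), (0,1,1), (1,0,0), (1,0,1)
Count: 4 out of 8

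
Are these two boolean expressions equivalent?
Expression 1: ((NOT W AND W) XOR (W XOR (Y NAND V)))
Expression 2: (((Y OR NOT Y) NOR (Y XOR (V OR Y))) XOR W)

No. Counterexample: with Y=0, W=0, V=0, Expression 1 = 1 but Expression 2 = 0.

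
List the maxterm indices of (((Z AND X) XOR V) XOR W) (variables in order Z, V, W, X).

ΠM(0, 1, 6, 7, 8, 11, 13, 14) = (Z OR V OR W OR X) AND (Z OR V OR W OR NOT X) AND (Z OR NOT V OR NOT W OR X) AND (Z OR NOT V OR NOT W OR NOT X) AND (NOT Z OR V OR W OR X) AND (NOT Z OR V OR NOT W OR NOT X) AND (NOT Z OR NOT V OR W OR NOT X) AND (NOT Z OR NOT V OR NOT W OR X)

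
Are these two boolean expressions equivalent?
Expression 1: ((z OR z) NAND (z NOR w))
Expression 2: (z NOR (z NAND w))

No. Counterexample: with z=0, w=0, Expression 1 = 1 but Expression 2 = 0.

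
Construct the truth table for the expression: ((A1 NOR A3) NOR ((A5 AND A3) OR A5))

A3 | A5 | A1 | Output
---------------------
0 | 0 | 0 | 0
0 | 0 | 1 | 1
0 | 1 | 0 | 0
0 | 1 | 1 | 0
1 | 0 | 0 | 1
1 | 0 | 1 | 1
1 | 1 | 0 | 0
1 | 1 | 1 | 0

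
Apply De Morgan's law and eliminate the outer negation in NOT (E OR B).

NOT E AND NOT B
De Morgan's: NOT(OR of terms) = AND of negations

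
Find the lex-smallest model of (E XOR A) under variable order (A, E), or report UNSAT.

A=0, E=1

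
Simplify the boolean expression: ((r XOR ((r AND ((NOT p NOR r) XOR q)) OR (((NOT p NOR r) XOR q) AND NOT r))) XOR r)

By XOR self-cancellation ((E XOR v) XOR v = E) then distribution ((E AND v) OR (E AND NOT v) = E):
= ((NOT p NOR r) XOR q)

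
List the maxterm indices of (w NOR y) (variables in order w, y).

ΠM(1, 2, 3) = (w OR NOT y) AND (NOT w OR y) AND (NOT w OR NOT y)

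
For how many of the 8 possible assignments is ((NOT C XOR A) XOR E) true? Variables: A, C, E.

Satisfying assignments: (0,0,0), (0,1,1), (1,0,1), (1,1,0)
Count: 4 out of 8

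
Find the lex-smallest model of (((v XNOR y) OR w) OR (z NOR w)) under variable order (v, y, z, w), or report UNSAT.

v=0, y=0, z=0, w=0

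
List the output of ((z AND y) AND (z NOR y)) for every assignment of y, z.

y | z | Output
--------------
0 | 0 | 0
0 | 1 | 0
1 | 0 | 0
1 | 1 | 0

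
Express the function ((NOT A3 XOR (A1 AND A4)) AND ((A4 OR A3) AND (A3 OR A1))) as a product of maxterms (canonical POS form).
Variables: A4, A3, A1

ΠM(0, 1, 2, 3, 4, 5, 6) = (A4 OR A3 OR A1) AND (A4 OR A3 OR NOT A1) AND (A4 OR NOT A3 OR A1) AND (A4 OR NOT A3 OR NOT A1) AND (NOT A4 OR A3 OR A1) AND (NOT A4 OR A3 OR NOT A1) AND (NOT A4 OR NOT A3 OR A1)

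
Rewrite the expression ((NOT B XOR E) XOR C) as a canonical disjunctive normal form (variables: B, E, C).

(NOT B AND NOT E AND NOT C) OR (NOT B AND E AND C) OR (B AND NOT E AND C) OR (B AND E AND NOT C)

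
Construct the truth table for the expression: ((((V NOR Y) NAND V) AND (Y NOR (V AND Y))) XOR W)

W | Y | V | Output
------------------
0 | 0 | 0 | 1
0 | 0 | 1 | 1
0 | 1 | 0 | 0
0 | 1 | 1 | 0
1 | 0 | 0 | 0
1 | 0 | 1 | 0
1 | 1 | 0 | 1
1 | 1 | 1 | 1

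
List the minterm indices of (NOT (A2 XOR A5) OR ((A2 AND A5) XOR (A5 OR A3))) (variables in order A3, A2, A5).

Σm(0, 1, 3, 4, 5, 6, 7) = (NOT A3 AND NOT A2 AND NOT A5) OR (NOT A3 AND NOT A2 AND A5) OR (NOT A3 AND A2 AND A5) OR (A3 AND NOT A2 AND NOT A5) OR (A3 AND NOT A2 AND A5) OR (A3 AND A2 AND NOT A5) OR (A3 AND A2 AND A5)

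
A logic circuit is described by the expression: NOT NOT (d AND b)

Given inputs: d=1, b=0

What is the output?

Substituting: NOT NOT (1 AND 0)
= 0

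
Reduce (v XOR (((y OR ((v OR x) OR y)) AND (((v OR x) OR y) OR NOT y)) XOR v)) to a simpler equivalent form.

By XOR self-cancellation ((E XOR v) XOR v = E) then distribution ((E OR v) AND (E OR NOT v) = E):
= ((v OR x) OR y)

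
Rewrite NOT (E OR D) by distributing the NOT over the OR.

NOT E AND NOT D
De Morgan's: NOT(OR of terms) = AND of negations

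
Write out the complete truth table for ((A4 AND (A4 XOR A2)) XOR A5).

A5 | A2 | A4 | Output
---------------------
0 | 0 | 0 | 0
0 | 0 | 1 | 1
0 | 1 | 0 | 0
0 | 1 | 1 | 0
1 | 0 | 0 | 1
1 | 0 | 1 | 0
1 | 1 | 0 | 1
1 | 1 | 1 | 1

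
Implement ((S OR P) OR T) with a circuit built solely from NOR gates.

((((S NOR P) NOR (S NOR P)) NOR T) NOR (((S NOR P) NOR (S NOR P)) NOR T))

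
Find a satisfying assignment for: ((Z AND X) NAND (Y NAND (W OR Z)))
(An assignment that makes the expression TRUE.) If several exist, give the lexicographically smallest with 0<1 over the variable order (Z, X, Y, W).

Z=0, X=0, Y=0, W=0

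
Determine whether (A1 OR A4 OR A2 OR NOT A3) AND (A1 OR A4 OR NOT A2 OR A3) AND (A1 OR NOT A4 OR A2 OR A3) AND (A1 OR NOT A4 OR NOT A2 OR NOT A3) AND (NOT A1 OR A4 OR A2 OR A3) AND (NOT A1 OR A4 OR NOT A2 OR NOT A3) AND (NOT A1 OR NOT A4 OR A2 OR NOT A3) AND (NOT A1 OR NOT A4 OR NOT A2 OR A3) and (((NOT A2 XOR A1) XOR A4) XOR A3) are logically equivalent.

Yes, they are equivalent — the two output columns agree on all 16 assignments:
A1 | A4 | A2 | A3 | Expression 1 | Expression 2
-----------------------------------------------
0 | 0 | 0 | 0 | 1 | 1
0 | 0 | 0 | 1 | 0 | 0
0 | 0 | 1 | 0 | 0 | 0
0 | 0 | 1 | 1 | 1 | 1
0 | 1 | 0 | 0 | 0 | 0
0 | 1 | 0 | 1 | 1 | 1
0 | 1 | 1 | 0 | 1 | 1
0 | 1 | 1 | 1 | 0 | 0
1 | 0 | 0 | 0 | 0 | 0
1 | 0 | 0 | 1 | 1 | 1
1 | 0 | 1 | 0 | 1 | 1
1 | 0 | 1 | 1 | 0 | 0
1 | 1 | 0 | 0 | 1 | 1
1 | 1 | 0 | 1 | 0 | 0
1 | 1 | 1 | 0 | 0 | 0
1 | 1 | 1 | 1 | 1 | 1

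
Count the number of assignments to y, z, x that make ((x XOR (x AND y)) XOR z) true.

Satisfying assignments: (0,0,1), (0,1,0), (1,1,0), (1,1,1)
Count: 4 out of 8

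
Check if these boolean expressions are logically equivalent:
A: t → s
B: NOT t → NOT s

No, Inverse is not equivalent to original (counterexample: p=0, s=0, t=1)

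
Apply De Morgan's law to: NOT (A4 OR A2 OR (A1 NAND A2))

NOT A4 AND NOT A2 AND NOT (A1 NAND A2)
De Morgan's: NOT(OR of terms) = AND of negations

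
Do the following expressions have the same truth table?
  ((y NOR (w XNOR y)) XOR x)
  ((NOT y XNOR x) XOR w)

No. Counterexample: with w=0, x=0, y=1, Expression 1 = 0 but Expression 2 = 1.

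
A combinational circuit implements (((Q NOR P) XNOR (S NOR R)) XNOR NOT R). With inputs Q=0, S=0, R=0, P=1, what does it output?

Substituting: (((0 NOR 1) XNOR (0 NOR 0)) XNOR NOT 0)
= 0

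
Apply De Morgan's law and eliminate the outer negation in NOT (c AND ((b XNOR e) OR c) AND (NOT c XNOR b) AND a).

NOT c OR NOT ((b XNOR e) OR c) OR NOT (NOT c XNOR b) OR NOT a
De Morgan's: NOT(AND of terms) = OR of negations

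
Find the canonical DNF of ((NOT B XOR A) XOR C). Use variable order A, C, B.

(NOT A AND NOT C AND NOT B) OR (NOT A AND C AND B) OR (A AND NOT C AND B) OR (A AND C AND NOT B)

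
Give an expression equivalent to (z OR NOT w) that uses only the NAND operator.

((z NAND z) NAND ((w NAND w) NAND (w NAND w)))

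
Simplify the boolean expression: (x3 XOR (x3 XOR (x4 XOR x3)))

By XOR self-cancellation ((E XOR v) XOR v = E):
= (x4 XOR x3)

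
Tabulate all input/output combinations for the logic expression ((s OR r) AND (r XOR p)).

p | r | s | Output
------------------
0 | 0 | 0 | 0
0 | 0 | 1 | 0
0 | 1 | 0 | 1
0 | 1 | 1 | 1
1 | 0 | 0 | 0
1 | 0 | 1 | 1
1 | 1 | 0 | 0
1 | 1 | 1 | 0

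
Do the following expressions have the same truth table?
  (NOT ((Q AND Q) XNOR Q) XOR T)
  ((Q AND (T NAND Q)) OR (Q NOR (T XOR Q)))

No. Counterexample: with Q=0, T=0, Expression 1 = 0 but Expression 2 = 1.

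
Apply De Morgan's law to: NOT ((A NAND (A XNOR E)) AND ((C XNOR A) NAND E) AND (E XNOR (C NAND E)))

NOT (A NAND (A XNOR E)) OR NOT ((C XNOR A) NAND E) OR NOT (E XNOR (C NAND E))
De Morgan's: NOT(AND of terms) = OR of negations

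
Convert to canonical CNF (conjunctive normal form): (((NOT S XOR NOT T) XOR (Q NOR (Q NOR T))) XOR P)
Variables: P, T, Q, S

(P OR T OR Q OR S) AND (P OR T OR NOT Q OR S) AND (P OR NOT T OR Q OR S) AND (P OR NOT T OR NOT Q OR NOT S) AND (NOT P OR T OR Q OR NOT S) AND (NOT P OR T OR NOT Q OR NOT S) AND (NOT P OR NOT T OR Q OR NOT S) AND (NOT P OR NOT T OR NOT Q OR S)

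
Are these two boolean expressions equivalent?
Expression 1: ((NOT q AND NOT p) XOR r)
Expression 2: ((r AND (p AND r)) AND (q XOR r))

No. Counterexample: with p=0, q=0, r=0, Expression 1 = 1 but Expression 2 = 0.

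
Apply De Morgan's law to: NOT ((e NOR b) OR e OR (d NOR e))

NOT (e NOR b) AND NOT e AND NOT (d NOR e)
De Morgan's: NOT(OR of terms) = AND of negations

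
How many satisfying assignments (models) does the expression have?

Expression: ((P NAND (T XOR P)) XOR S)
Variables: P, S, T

Satisfying assignments: (0,0,0), (0,0,1), (1,0,1), (1,1,0)
Count: 4 out of 8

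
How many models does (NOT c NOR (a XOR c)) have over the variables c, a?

Satisfying assignments: (1,1)
Count: 1 out of 4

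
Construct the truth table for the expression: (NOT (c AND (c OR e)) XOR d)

d | c | e | Output
------------------
0 | 0 | 0 | 1
0 | 0 | 1 | 1
0 | 1 | 0 | 0
0 | 1 | 1 | 0
1 | 0 | 0 | 0
1 | 0 | 1 | 0
1 | 1 | 0 | 1
1 | 1 | 1 | 1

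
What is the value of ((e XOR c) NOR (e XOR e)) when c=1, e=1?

Substituting: ((1 XOR 1) NOR (1 XOR 1))
= 1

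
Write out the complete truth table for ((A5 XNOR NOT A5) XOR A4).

A5 | A4 | Output
----------------
0 | 0 | 0
0 | 1 | 1
1 | 0 | 0
1 | 1 | 1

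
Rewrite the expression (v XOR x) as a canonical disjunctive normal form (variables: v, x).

(NOT v AND x) OR (v AND NOT x)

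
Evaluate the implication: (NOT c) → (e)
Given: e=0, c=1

Antecedent (NOT c) = 0; consequent (e) = 0.
0 → 0 = 1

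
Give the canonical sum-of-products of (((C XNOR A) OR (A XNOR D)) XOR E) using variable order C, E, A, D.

Σm(0, 1, 3, 6, 8, 10, 11, 13) = (NOT C AND NOT E AND NOT A AND NOT D) OR (NOT C AND NOT E AND NOT A AND D) OR (NOT C AND NOT E AND A AND D) OR (NOT C AND E AND A AND NOT D) OR (C AND NOT E AND NOT A AND NOT D) OR (C AND NOT E AND A AND NOT D) OR (C AND NOT E AND A AND D) OR (C AND E AND NOT A AND D)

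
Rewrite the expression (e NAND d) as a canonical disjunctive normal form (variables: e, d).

(NOT e AND NOT d) OR (NOT e AND d) OR (e AND NOT d)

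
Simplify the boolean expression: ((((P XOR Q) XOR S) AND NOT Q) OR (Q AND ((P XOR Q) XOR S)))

By distribution ((E AND v) OR (E AND NOT v) = E):
= ((P XOR Q) XOR S)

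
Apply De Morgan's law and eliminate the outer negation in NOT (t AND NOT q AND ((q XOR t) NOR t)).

NOT t OR q OR NOT ((q XOR t) NOR t)
De Morgan's: NOT(AND of terms) = OR of negations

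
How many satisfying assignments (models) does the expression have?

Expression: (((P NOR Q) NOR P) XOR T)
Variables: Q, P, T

Satisfying assignments: (0,0,1), (0,1,1), (1,0,0), (1,1,1)
Count: 4 out of 8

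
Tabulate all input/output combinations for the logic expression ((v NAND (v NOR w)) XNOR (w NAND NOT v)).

v | w | Output
--------------
0 | 0 | 1
0 | 1 | 0
1 | 0 | 1
1 | 1 | 1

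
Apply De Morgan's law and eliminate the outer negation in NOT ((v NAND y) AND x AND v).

NOT (v NAND y) OR NOT x OR NOT v
De Morgan's: NOT(AND of terms) = OR of negations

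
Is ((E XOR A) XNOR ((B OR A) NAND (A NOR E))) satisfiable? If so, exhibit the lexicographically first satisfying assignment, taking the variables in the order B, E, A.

B=0, E=0, A=1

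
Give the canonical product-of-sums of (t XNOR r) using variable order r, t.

ΠM(1, 2) = (r OR NOT t) AND (NOT r OR t)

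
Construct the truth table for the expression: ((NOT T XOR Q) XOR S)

T | Q | S | Output
------------------
0 | 0 | 0 | 1
0 | 0 | 1 | 0
0 | 1 | 0 | 0
0 | 1 | 1 | 1
1 | 0 | 0 | 0
1 | 0 | 1 | 1
1 | 1 | 0 | 1
1 | 1 | 1 | 0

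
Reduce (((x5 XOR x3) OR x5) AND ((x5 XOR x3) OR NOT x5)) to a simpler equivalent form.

By distribution ((E OR v) AND (E OR NOT v) = E):
= (x5 XOR x3)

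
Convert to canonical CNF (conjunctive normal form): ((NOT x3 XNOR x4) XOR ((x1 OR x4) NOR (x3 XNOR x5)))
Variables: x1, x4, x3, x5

(x1 OR x4 OR x3 OR x5) AND (x1 OR x4 OR NOT x3 OR x5) AND (x1 OR NOT x4 OR NOT x3 OR x5) AND (x1 OR NOT x4 OR NOT x3 OR NOT x5) AND (NOT x1 OR x4 OR x3 OR x5) AND (NOT x1 OR x4 OR x3 OR NOT x5) AND (NOT x1 OR NOT x4 OR NOT x3 OR x5) AND (NOT x1 OR NOT x4 OR NOT x3 OR NOT x5)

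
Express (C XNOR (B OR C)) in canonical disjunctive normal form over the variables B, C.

(NOT B AND NOT C) OR (NOT B AND C) OR (B AND C)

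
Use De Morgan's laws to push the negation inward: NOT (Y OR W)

NOT Y AND NOT W
De Morgan's: NOT(OR of terms) = AND of negations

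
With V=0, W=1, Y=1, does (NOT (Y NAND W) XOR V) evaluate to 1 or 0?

Substituting: (NOT (1 NAND 1) XOR 0)
= 1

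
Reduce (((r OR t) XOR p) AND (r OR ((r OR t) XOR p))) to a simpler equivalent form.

By absorption (E AND (E OR v) = E):
= ((r OR t) XOR p)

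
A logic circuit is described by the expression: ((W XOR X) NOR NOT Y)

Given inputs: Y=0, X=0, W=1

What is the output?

Substituting: ((1 XOR 0) NOR NOT 0)
= 0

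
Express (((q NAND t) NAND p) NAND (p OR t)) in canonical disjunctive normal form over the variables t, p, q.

(NOT t AND NOT p AND NOT q) OR (NOT t AND NOT p AND q) OR (NOT t AND p AND NOT q) OR (NOT t AND p AND q) OR (t AND p AND NOT q)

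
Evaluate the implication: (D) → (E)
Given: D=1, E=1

Antecedent (D) = 1; consequent (E) = 1.
1 → 1 = 1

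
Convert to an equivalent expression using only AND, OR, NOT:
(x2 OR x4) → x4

NOT (x2 OR x4) OR x4
(Implication elimination: A → B = NOT A OR B)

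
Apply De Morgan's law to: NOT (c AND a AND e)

NOT c OR NOT a OR NOT e
De Morgan's: NOT(AND of terms) = OR of negations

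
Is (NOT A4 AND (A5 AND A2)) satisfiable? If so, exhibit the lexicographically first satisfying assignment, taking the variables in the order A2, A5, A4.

A2=1, A5=1, A4=0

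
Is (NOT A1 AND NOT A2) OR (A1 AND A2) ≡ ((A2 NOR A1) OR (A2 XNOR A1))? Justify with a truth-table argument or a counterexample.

Yes, they are equivalent — the two output columns agree on all 4 assignments:
A1 | A2 | Expression 1 | Expression 2
-------------------------------------
0 | 0 | 1 | 1
0 | 1 | 0 | 0
1 | 0 | 0 | 0
1 | 1 | 1 | 1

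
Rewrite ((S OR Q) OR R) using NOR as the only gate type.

((((S NOR Q) NOR (S NOR Q)) NOR R) NOR (((S NOR Q) NOR (S NOR Q)) NOR R))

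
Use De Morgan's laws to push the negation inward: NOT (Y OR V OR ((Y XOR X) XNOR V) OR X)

NOT Y AND NOT V AND NOT ((Y XOR X) XNOR V) AND NOT X
De Morgan's: NOT(OR of terms) = AND of negations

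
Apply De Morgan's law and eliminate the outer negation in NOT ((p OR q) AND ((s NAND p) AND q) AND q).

NOT (p OR q) OR NOT ((s NAND p) AND q) OR NOT q
De Morgan's: NOT(AND of terms) = OR of negations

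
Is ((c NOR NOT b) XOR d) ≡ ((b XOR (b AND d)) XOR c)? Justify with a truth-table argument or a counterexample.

No. Counterexample: with c=0, d=1, b=0, Expression 1 = 1 but Expression 2 = 0.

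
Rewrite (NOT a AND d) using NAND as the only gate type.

(((a NAND a) NAND d) NAND ((a NAND a) NAND d))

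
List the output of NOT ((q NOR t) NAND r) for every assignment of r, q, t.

r | q | t | Output
------------------
0 | 0 | 0 | 0
0 | 0 | 1 | 0
0 | 1 | 0 | 0
0 | 1 | 1 | 0
1 | 0 | 0 | 1
1 | 0 | 1 | 0
1 | 1 | 0 | 0
1 | 1 | 1 | 0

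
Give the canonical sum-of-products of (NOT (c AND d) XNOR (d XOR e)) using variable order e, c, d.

Σm(1, 4, 6, 7) = (NOT e AND NOT c AND d) OR (e AND NOT c AND NOT d) OR (e AND c AND NOT d) OR (e AND c AND d)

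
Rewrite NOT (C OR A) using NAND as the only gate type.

(((C NAND C) NAND (A NAND A)) NAND ((C NAND C) NAND (A NAND A)))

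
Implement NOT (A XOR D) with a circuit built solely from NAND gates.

(((A NAND (A NAND D)) NAND (D NAND (A NAND D))) NAND ((A NAND (A NAND D)) NAND (D NAND (A NAND D))))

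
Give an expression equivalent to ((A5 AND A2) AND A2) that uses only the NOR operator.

((((A5 NOR A5) NOR (A2 NOR A2)) NOR ((A5 NOR A5) NOR (A2 NOR A2))) NOR (A2 NOR A2))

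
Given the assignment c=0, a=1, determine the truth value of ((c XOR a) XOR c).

Substituting: ((0 XOR 1) XOR 0)
= 1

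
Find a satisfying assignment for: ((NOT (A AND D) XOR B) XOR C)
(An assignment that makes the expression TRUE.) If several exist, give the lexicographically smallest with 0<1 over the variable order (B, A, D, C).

B=0, A=0, D=0, C=0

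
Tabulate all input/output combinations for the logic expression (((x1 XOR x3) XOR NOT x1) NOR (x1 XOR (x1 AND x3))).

x3 | x1 | Output
----------------
0 | 0 | 0
0 | 1 | 0
1 | 0 | 1
1 | 1 | 1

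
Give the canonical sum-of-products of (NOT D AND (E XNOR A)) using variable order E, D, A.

Σm(0, 5) = (NOT E AND NOT D AND NOT A) OR (E AND NOT D AND A)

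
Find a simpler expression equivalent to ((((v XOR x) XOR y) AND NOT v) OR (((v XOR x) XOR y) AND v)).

By distribution ((E AND v) OR (E AND NOT v) = E):
= ((v XOR x) XOR y)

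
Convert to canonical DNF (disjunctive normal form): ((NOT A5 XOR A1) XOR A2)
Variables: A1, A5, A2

(NOT A1 AND NOT A5 AND NOT A2) OR (NOT A1 AND A5 AND A2) OR (A1 AND NOT A5 AND A2) OR (A1 AND A5 AND NOT A2)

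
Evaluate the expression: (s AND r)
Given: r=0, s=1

Substituting: (1 AND 0)
= 0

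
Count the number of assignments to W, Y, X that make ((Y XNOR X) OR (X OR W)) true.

Satisfying assignments: (0,0,0), (0,0,1), (0,1,1), (1,0,0), (1,0,1), (1,1,0), (1,1,1)
Count: 7 out of 8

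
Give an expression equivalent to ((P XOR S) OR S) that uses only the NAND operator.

((((P NAND (P NAND S)) NAND (S NAND (P NAND S))) NAND ((P NAND (P NAND S)) NAND (S NAND (P NAND S)))) NAND (S NAND S))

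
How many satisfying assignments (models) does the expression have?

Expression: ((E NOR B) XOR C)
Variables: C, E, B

Satisfying assignments: (0,0,0), (1,0,1), (1,1,0), (1,1,1)
Count: 4 out of 8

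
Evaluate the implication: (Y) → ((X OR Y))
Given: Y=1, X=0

Antecedent (Y) = 1; consequent ((X OR Y)) = 1.
1 → 1 = 1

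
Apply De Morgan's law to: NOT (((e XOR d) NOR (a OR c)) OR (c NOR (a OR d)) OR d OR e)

NOT ((e XOR d) NOR (a OR c)) AND NOT (c NOR (a OR d)) AND NOT d AND NOT e
De Morgan's: NOT(OR of terms) = AND of negations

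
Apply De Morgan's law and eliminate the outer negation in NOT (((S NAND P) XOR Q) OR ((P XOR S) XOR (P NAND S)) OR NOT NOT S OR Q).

NOT ((S NAND P) XOR Q) AND NOT ((P XOR S) XOR (P NAND S)) AND NOT S AND NOT Q
De Morgan's: NOT(OR of terms) = AND of negations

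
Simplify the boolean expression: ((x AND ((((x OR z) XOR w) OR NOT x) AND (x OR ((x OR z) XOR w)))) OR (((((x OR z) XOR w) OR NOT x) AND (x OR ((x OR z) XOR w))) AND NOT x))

By distribution ((E AND v) OR (E AND NOT v) = E) then distribution ((E OR v) AND (E OR NOT v) = E):
= ((x OR z) XOR w)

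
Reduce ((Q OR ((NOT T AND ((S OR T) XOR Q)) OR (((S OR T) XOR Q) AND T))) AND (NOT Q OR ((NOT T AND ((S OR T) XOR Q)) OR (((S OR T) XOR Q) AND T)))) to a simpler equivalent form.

By distribution ((E OR v) AND (E OR NOT v) = E) then distribution ((E AND v) OR (E AND NOT v) = E):
= ((S OR T) XOR Q)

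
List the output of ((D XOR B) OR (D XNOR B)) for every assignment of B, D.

B | D | Output
--------------
0 | 0 | 1
0 | 1 | 1
1 | 0 | 1
1 | 1 | 1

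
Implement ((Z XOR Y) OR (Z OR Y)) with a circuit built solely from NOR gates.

((((((Z NOR Y) NOR (Z NOR Y)) NOR ((Z NOR Y) NOR (Z NOR Y))) NOR ((((Z NOR Z) NOR (Y NOR Y)) NOR ((Z NOR Z) NOR (Y NOR Y))) NOR (((Z NOR Z) NOR (Y NOR Y)) NOR ((Z NOR Z) NOR (Y NOR Y))))) NOR ((Z NOR Y) NOR (Z NOR Y))) NOR (((((Z NOR Y) NOR (Z NOR Y)) NOR ((Z NOR Y) NOR (Z NOR Y))) NOR ((((Z NOR Z) NOR (Y NOR Y)) NOR ((Z NOR Z) NOR (Y NOR Y))) NOR (((Z NOR Z) NOR (Y NOR Y)) NOR ((Z NOR Z) NOR (Y NOR Y))))) NOR ((Z NOR Y) NOR (Z NOR Y))))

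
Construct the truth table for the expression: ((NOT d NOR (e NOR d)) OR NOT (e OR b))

e | b | d | Output
------------------
0 | 0 | 0 | 1
0 | 0 | 1 | 1
0 | 1 | 0 | 0
0 | 1 | 1 | 1
1 | 0 | 0 | 0
1 | 0 | 1 | 1
1 | 1 | 0 | 0
1 | 1 | 1 | 1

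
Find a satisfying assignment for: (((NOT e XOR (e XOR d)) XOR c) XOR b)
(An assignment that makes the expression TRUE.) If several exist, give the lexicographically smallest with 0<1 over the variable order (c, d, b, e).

c=0, d=0, b=0, e=0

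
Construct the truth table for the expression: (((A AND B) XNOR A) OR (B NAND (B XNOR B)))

A | B | Output
--------------
0 | 0 | 1
0 | 1 | 1
1 | 0 | 1
1 | 1 | 1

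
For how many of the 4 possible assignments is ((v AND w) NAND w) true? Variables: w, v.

Satisfying assignments: (0,0), (0,1), (1,0)
Count: 3 out of 4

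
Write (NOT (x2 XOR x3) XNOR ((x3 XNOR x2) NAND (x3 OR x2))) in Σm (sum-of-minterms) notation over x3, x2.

Σm(0) = (NOT x3 AND NOT x2)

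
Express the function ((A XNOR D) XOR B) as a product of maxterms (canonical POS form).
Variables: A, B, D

ΠM(1, 2, 4, 7) = (A OR B OR NOT D) AND (A OR NOT B OR D) AND (NOT A OR B OR D) AND (NOT A OR NOT B OR NOT D)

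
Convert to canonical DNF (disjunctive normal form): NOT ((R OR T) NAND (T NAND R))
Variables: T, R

(NOT T AND R) OR (T AND NOT R)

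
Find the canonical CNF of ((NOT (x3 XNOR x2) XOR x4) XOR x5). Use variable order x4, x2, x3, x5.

(x4 OR x2 OR x3 OR x5) AND (x4 OR x2 OR NOT x3 OR NOT x5) AND (x4 OR NOT x2 OR x3 OR NOT x5) AND (x4 OR NOT x2 OR NOT x3 OR x5) AND (NOT x4 OR x2 OR x3 OR NOT x5) AND (NOT x4 OR x2 OR NOT x3 OR x5) AND (NOT x4 OR NOT x2 OR x3 OR x5) AND (NOT x4 OR NOT x2 OR NOT x3 OR NOT x5)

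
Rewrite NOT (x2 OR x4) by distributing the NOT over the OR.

NOT x2 AND NOT x4
De Morgan's: NOT(OR of terms) = AND of negations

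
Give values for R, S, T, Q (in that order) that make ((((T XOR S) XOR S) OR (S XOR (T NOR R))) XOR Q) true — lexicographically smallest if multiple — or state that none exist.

R=0, S=0, T=0, Q=0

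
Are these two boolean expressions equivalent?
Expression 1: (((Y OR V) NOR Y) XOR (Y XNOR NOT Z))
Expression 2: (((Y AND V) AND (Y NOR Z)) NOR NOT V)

No. Counterexample: with Y=0, V=0, Z=0, Expression 1 = 1 but Expression 2 = 0.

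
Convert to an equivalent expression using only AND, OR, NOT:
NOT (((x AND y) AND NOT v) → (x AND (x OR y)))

((x AND y) AND NOT v) AND NOT (x AND (x OR y))
(Negated implication: NOT(A → B) = A AND NOT B)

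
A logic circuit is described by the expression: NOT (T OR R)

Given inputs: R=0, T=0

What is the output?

Substituting: NOT (0 OR 0)
= 1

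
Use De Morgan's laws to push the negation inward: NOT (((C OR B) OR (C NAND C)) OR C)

NOT ((C OR B) OR (C NAND C)) AND NOT C
De Morgan's: NOT(OR of terms) = AND of negations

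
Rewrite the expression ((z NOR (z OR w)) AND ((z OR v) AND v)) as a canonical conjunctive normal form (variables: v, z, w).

(v OR z OR w) AND (v OR z OR NOT w) AND (v OR NOT z OR w) AND (v OR NOT z OR NOT w) AND (NOT v OR z OR NOT w) AND (NOT v OR NOT z OR w) AND (NOT v OR NOT z OR NOT w)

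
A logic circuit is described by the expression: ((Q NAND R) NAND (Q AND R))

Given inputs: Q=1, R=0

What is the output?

Substituting: ((1 NAND 0) NAND (1 AND 0))
= 1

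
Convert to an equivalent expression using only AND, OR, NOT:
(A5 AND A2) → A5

NOT (A5 AND A2) OR A5
(Implication elimination: A → B = NOT A OR B)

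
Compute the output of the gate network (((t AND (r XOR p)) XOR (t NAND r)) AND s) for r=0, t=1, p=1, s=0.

Substituting: (((1 AND (0 XOR 1)) XOR (1 NAND 0)) AND 0)
= 0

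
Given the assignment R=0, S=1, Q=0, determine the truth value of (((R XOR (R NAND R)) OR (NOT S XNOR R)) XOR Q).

Substituting: (((0 XOR (0 NAND 0)) OR (NOT 1 XNOR 0)) XOR 0)
= 1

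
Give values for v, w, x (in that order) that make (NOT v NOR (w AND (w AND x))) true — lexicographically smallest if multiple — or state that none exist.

v=1, w=0, x=0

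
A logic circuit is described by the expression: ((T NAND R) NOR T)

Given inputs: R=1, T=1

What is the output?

Substituting: ((1 NAND 1) NOR 1)
= 0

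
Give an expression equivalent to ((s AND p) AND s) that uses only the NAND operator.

((((s NAND p) NAND (s NAND p)) NAND s) NAND (((s NAND p) NAND (s NAND p)) NAND s))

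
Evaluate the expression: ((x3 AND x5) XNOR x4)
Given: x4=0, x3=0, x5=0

Substituting: ((0 AND 0) XNOR 0)
= 1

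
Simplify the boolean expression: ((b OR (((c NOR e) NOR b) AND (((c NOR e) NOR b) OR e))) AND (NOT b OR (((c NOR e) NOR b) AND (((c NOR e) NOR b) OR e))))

By distribution ((E OR v) AND (E OR NOT v) = E) then absorption (E AND (E OR v) = E):
= ((c NOR e) NOR b)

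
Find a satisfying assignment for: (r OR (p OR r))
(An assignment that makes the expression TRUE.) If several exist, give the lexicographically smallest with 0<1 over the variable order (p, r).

p=0, r=1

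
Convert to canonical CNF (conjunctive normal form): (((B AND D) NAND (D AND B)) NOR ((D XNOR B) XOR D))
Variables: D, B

(D OR B) AND (D OR NOT B) AND (NOT D OR B)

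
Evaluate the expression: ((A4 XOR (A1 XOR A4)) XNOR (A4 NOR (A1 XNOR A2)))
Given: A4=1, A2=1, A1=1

Substituting: ((1 XOR (1 XOR 1)) XNOR (1 NOR (1 XNOR 1)))
= 0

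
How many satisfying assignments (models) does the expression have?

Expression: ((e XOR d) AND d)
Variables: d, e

Satisfying assignments: (1,0)
Count: 1 out of 4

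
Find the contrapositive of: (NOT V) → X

Contrapositive: NOT X → V
Note: A statement and its contrapositive are logically equivalent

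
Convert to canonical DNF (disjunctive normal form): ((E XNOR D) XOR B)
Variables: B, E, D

(NOT B AND NOT E AND NOT D) OR (NOT B AND E AND D) OR (B AND NOT E AND D) OR (B AND E AND NOT D)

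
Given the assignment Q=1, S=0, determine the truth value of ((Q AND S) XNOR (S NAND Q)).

Substituting: ((1 AND 0) XNOR (0 NAND 1))
= 0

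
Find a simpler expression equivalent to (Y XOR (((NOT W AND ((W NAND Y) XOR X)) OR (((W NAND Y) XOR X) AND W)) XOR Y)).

By XOR self-cancellation ((E XOR v) XOR v = E) then distribution ((E AND v) OR (E AND NOT v) = E):
= ((W NAND Y) XOR X)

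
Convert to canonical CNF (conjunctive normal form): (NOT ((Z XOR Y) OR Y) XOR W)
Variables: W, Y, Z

(W OR Y OR NOT Z) AND (W OR NOT Y OR Z) AND (W OR NOT Y OR NOT Z) AND (NOT W OR Y OR Z)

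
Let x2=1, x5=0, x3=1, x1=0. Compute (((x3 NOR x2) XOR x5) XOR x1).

Substituting: (((1 NOR 1) XOR 0) XOR 0)
= 0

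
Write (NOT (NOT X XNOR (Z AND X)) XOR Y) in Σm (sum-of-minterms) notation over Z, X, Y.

Σm(0, 3, 4, 6) = (NOT Z AND NOT X AND NOT Y) OR (NOT Z AND X AND Y) OR (Z AND NOT X AND NOT Y) OR (Z AND X AND NOT Y)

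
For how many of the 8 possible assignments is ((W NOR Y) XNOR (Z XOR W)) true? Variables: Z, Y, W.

Satisfying assignments: (0,1,0), (1,0,0), (1,0,1), (1,1,1)
Count: 4 out of 8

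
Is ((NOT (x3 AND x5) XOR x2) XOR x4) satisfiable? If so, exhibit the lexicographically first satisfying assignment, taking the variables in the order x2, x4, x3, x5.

x2=0, x4=0, x3=0, x5=0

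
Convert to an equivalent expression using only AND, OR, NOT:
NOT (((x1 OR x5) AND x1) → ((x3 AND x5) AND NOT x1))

((x1 OR x5) AND x1) AND NOT ((x3 AND x5) AND NOT x1)
(Negated implication: NOT(A → B) = A AND NOT B)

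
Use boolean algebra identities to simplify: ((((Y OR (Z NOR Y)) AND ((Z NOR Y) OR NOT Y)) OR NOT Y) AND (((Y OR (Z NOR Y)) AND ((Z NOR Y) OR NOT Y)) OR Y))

By distribution ((E OR v) AND (E OR NOT v) = E) then distribution ((E OR v) AND (E OR NOT v) = E):
= (Z NOR Y)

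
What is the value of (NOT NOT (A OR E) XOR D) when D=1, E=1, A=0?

Substituting: (NOT NOT (0 OR 1) XOR 1)
= 0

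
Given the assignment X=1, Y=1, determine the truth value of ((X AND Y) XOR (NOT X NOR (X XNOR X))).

Substituting: ((1 AND 1) XOR (NOT 1 NOR (1 XNOR 1)))
= 1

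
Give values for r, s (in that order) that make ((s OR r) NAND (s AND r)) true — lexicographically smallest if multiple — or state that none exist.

r=0, s=0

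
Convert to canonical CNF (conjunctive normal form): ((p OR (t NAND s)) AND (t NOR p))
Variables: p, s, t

(p OR s OR NOT t) AND (p OR NOT s OR NOT t) AND (NOT p OR s OR t) AND (NOT p OR s OR NOT t) AND (NOT p OR NOT s OR t) AND (NOT p OR NOT s OR NOT t)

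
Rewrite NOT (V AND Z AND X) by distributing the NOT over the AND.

NOT V OR NOT Z OR NOT X
De Morgan's: NOT(AND of terms) = OR of negations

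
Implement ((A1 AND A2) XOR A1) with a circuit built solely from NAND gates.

((((A1 NAND A2) NAND (A1 NAND A2)) NAND (((A1 NAND A2) NAND (A1 NAND A2)) NAND A1)) NAND (A1 NAND (((A1 NAND A2) NAND (A1 NAND A2)) NAND A1)))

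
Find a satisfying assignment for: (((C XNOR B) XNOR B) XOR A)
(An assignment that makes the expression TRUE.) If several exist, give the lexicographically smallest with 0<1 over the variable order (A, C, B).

A=0, C=1, B=0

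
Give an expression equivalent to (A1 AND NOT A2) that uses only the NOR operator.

((A1 NOR A1) NOR ((A2 NOR A2) NOR (A2 NOR A2)))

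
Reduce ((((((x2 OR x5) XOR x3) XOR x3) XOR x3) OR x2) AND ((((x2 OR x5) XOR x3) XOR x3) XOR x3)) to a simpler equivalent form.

By absorption (E AND (E OR v) = E) then XOR self-cancellation ((E XOR v) XOR v = E):
= ((x2 OR x5) XOR x3)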